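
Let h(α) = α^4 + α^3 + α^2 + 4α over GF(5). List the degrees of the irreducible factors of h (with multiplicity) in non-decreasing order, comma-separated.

1, 3

Roots in GF(5): h(0) = 0 → root; h(1) = 2; h(2) = 1; h(3) = 4; h(4) = 2.
Linear factors from roots: (α).
Complete factorization: h(α) = (α)·(α^3 + α^2 + α + 4).
Factor degrees with multiplicity: 1 + 3 = 4.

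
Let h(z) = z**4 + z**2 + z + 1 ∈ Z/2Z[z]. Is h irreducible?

No

Check for roots in Z/2Z: h(0) = 1; h(1) = 0 → root.
h(1) = 0, so (z − 1) divides h(z); h is reducible.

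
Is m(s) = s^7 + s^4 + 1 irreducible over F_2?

Check for roots in F_2: m(0) = 1; m(1) = 1.
No roots, so no linear factors.
Monic irreducibles of degree 2 over GF(2): s^2 + s + 1.
None of them divide m (all give nonzero remainder).
Monic irreducibles of degree 3 over GF(2): s^3 + s + 1, s^3 + s^2 + 1.
None of them divide m (all give nonzero remainder).
No irreducible factor of degree ≤ 3 exists, so m is irreducible over GF(2).

Yes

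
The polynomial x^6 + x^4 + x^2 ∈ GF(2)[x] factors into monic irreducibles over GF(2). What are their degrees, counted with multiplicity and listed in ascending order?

1, 1, 2, 2

Write g(x) = x^6 + x^4 + x^2.
Roots in GF(2): g(0) = 0 → root; g(1) = 1.
Linear factors from roots: (x).
Complete factorization: g(x) = (x)^2·(x^2 + x + 1)^2.
Factor degrees with multiplicity: 1 + 1 + 2 + 2 = 6.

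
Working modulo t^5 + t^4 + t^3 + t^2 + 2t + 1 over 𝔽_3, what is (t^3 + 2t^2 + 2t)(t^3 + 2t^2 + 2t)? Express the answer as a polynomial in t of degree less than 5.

Multiply in 𝔽_3[t]: (t^3 + 2t^2 + 2t)·(t^3 + 2t^2 + 2t) = t^6 + t^5 + 2t^4 + 2t^3 + t^2.
Reduce using t^5 ≡ 2t^4 + 2t^3 + 2t^2 + t + 2 (mod t^5 + t^4 + t^3 + t^2 + 2t + 1).
Reduced: t^4 + t^3 + 2t^2 + 2t.

t^4 + t^3 + 2t^2 + 2t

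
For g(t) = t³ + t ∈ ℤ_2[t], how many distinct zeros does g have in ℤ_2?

Evaluate at each of the 2 elements of ℤ_2:
g(0) = 0 → root; g(1) = 0 → root.
Roots: {0, 1}.

2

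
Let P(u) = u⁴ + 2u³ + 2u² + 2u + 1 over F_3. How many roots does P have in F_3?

Evaluate at each of the 3 elements of F_3:
P(0) = 1; P(1) = 2; P(2) = 0 → root.
Roots: {2}.

1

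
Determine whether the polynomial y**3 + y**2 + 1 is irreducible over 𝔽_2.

Write h(y) = y**3 + y**2 + 1.
Check for roots in 𝔽_2: h(0) = 1; h(1) = 1.
No roots. A degree-3 polynomial over a field with no linear factor is irreducible.

Yes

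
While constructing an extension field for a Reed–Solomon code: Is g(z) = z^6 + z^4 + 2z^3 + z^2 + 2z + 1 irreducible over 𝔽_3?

Check for roots in 𝔽_3: g(0) = 1; g(1) = 2; g(2) = 0 → root.
g(2) = 0, so (z − 2) divides g(z); g is reducible.

No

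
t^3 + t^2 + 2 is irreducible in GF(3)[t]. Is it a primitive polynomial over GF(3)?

Write f(t) = t^3 + t^2 + 2.
|GF(3^3)^×| = 3^3 − 1 = 26. Prime factorization: 26 = 2·13.
f is primitive ⇔ t has order 26 in GF(3)[t]/(f), i.e. t^(26/q) ≠ 1 for each prime q | 26.
t^(13) mod f = 1
t^(2) mod f = t^2.
Since t^(13) = 1, the order of t divides 13 < 26; not primitive.

No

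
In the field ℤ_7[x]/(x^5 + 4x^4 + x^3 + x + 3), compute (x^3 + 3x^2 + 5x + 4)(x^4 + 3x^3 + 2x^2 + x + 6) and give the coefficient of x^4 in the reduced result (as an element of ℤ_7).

3

Multiply in ℤ_7[x]: (x^3 + 3x^2 + 5x + 4)·(x^4 + 3x^3 + 2x^2 + x + 6) = x^7 + 6x^6 + 2x^5 + 5x^4 + 3x^3 + 3x^2 + 6x + 3.
Reduce using x^5 ≡ 3x^4 + 6x^3 + 6x + 4 (mod x^5 + 4x^4 + x^3 + x + 3).
Reduced: 3x^4 + 2x^3 + 5x^2 + 3.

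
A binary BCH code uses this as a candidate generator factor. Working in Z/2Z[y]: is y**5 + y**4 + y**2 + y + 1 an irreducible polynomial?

Yes

Write f(y) = y**5 + y**4 + y**2 + y + 1.
Check for roots in Z/2Z: f(0) = 1; f(1) = 1.
No roots, so no linear factors.
Monic irreducibles of degree 2 over GF(2): y**2 + y + 1.
None of them divide f (all give nonzero remainder).
No irreducible factor of degree ≤ 2 exists, so f is irreducible over GF(2).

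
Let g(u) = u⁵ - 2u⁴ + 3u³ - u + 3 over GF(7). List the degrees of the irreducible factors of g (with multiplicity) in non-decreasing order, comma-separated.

Complete factorization: g(u) = (u⁵ - 2u⁴ + 3u³ - u + 3).
Factor degrees with multiplicity: 5 = 5.

5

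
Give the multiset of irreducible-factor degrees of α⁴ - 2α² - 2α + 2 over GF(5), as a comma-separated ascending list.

2, 2

Write f(α) = α⁴ - 2α² - 2α + 2.
Roots in GF(5): f(0) = 2; f(1) = 4; f(2) = 1; f(3) = 4; f(4) = 3.
Complete factorization: f(α) = (α² + 2α - 1)·(α² - 2α - 2).
Factor degrees with multiplicity: 2 + 2 = 4.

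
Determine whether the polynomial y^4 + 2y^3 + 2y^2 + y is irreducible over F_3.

No

Write P(y) = y^4 + 2y^3 + 2y^2 + y.
Check for roots in F_3: P(0) = 0 → root; P(1) = 0 → root; P(2) = 0 → root.
P(0) = 0, so (y) divides P(y); P is reducible.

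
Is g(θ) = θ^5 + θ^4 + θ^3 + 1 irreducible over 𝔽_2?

Check for roots in 𝔽_2: g(0) = 1; g(1) = 0 → root.
g(1) = 0, so (θ − 1) divides g(θ); g is reducible.

No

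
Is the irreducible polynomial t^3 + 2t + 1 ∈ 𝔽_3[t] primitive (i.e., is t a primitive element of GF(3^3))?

Yes

Write f(t) = t^3 + 2t + 1.
|GF(3^3)^×| = 3^3 − 1 = 26. Prime factorization: 26 = 2·13.
f is primitive ⇔ t has order 26 in GF(3)[t]/(f), i.e. t^(26/q) ≠ 1 for each prime q | 26.
t^(13) mod f = 2.
t^(2) mod f = t^2.
None equal 1, so t has full order 26; f is primitive.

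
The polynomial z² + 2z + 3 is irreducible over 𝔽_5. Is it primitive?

Write f(z) = z² + 2z + 3.
|GF(5^2)^×| = 5^2 − 1 = 24. Prime factorization: 24 = 2^3·3.
f is primitive ⇔ z has order 24 in GF(5)[z]/(f), i.e. z^(24/q) ≠ 1 for each prime q | 24.
z^(12) mod f = 4.
z^(8) mod f = 4z + 1.
None equal 1, so z has full order 24; f is primitive.

Yes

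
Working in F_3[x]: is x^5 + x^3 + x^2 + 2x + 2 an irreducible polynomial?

Write m(x) = x^5 + x^3 + x^2 + 2x + 2.
Check for roots in F_3: m(0) = 2; m(1) = 1; m(2) = 2.
No roots, so no linear factors.
Monic irreducibles of degree 2 over GF(3): x^2 + 1, x^2 + x + 2, x^2 + 2x + 2.
None of them divide m (all give nonzero remainder).
No irreducible factor of degree ≤ 2 exists, so m is irreducible over GF(3).

Yes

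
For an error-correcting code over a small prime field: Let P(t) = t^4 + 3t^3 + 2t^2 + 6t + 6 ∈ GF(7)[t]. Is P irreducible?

Check for roots in GF(7): P(0) = 6; P(1) = 4; P(2) = 3; P(3) = 1; P(4) = 6; P(5) = 1; P(6) = 0 → root.
P(6) = 0, so (t − 6) divides P(t); P is reducible.

No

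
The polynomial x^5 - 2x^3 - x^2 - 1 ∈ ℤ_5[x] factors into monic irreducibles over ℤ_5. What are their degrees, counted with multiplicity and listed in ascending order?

5

Write g(x) = x^5 - 2x^3 - x^2 - 1.
Roots in ℤ_5: g(0) = 4; g(1) = 2; g(2) = 1; g(3) = 4; g(4) = 4.
Complete factorization: g(x) = (x^5 - 2x^3 - x^2 - 1).
Factor degrees with multiplicity: 5 = 5.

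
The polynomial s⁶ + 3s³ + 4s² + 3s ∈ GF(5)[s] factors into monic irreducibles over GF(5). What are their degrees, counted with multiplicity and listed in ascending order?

1, 1, 1, 3

Write h(s) = s⁶ + 3s³ + 4s² + 3s.
Roots in GF(5): h(0) = 0 → root; h(1) = 1; h(2) = 0 → root; h(3) = 0 → root; h(4) = 4.
Linear factors from roots: (s), (s + 3), (s + 2).
Complete factorization: h(s) = (s)·(s + 2)·(s + 3)·(s³ + 4s + 3).
Factor degrees with multiplicity: 1 + 1 + 1 + 3 = 6.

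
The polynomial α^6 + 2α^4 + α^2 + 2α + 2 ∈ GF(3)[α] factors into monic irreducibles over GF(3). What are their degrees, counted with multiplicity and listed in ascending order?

Write f(α) = α^6 + 2α^4 + α^2 + 2α + 2.
Roots in GF(3): f(0) = 2; f(1) = 2; f(2) = 1.
Complete factorization: f(α) = (α^6 + 2α^4 + α^2 + 2α + 2).
Factor degrees with multiplicity: 6 = 6.

6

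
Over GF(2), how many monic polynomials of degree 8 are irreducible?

Gauss's count: N_{2}(8) = (1/8) Σ_{d|8} μ(8/d)·2^d.
Divisors of 8: 1, 2, 4, 8; μ(8/d) for each: 0, 0, -1, 1.
Σ = − 2^4 + 2^8 = 240.
N = 240/8 = 30.

30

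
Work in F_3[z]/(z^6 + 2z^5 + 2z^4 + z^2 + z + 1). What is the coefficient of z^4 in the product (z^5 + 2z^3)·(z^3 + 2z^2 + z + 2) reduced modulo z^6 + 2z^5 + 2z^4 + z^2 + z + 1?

Multiply in F_3[z]: (z^5 + 2z^3)·(z^3 + 2z^2 + z + 2) = z^8 + 2z^7 + 2z^4 + z^3.
Reduce using z^6 ≡ z^5 + z^4 + 2z^2 + 2z + 2 (mod z^6 + 2z^5 + 2z^4 + z^2 + z + 1).
Reduced: z^5 + 2z^4 + z^2 + 2z + 2.

2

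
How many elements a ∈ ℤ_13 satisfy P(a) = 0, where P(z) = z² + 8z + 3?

Evaluate at each of the 13 elements of ℤ_13:
P(0) = 3; P(1) = 12; P(2) = 10; P(3) = 10; P(4) = 12; P(5) = 3; P(6) = 9; P(7) = 4; P(8) = 1; P(9) = 0 → root; P(10) = 1; P(11) = 4; P(12) = 9.
Roots: {9}.

1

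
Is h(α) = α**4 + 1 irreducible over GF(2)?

Check for roots in GF(2): h(0) = 1; h(1) = 0 → root.
h(1) = 0, so (α − 1) divides h(α); h is reducible.

No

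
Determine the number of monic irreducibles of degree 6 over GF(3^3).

64566684

Gauss's count: N_{27}(6) = (1/6) Σ_{d|6} μ(6/d)·27^d.
Divisors of 6: 1, 2, 3, 6; μ(6/d) for each: 1, -1, -1, 1.
Σ = 27^1 − 27^2 − 27^3 + 27^6 = 387400104.
N = 387400104/6 = 64566684.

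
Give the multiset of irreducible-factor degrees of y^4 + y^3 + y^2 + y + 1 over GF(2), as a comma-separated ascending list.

4

Write f(y) = y^4 + y^3 + y^2 + y + 1.
Roots in GF(2): f(0) = 1; f(1) = 1.
Complete factorization: f(y) = (y^4 + y^3 + y^2 + y + 1).
Factor degrees with multiplicity: 4 = 4.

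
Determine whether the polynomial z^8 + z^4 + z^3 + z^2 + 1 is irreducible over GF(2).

Write h(z) = z^8 + z^4 + z^3 + z^2 + 1.
Check for roots in GF(2): h(0) = 1; h(1) = 1.
No roots, so no linear factors.
Monic irreducibles of degree 2 over GF(2): z^2 + z + 1.
None of them divide h (all give nonzero remainder).
Monic irreducibles of degree 3 over GF(2): z^3 + z + 1, z^3 + z^2 + 1.
None of them divide h (all give nonzero remainder).
Monic irreducibles of degree 4 over GF(2): z^4 + z + 1, z^4 + z^3 + 1, z^4 + z^3 + z^2 + z + 1.
None of them divide h (all give nonzero remainder).
No irreducible factor of degree ≤ 4 exists, so h is irreducible over GF(2).

Yes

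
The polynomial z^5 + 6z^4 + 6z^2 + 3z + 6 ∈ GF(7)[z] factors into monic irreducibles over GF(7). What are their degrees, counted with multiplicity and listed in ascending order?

1, 1, 1, 1, 1

Write f(z) = z^5 + 6z^4 + 6z^2 + 3z + 6.
Linear factors from roots: (z + 4), (z + 3), (z + 1).
Complete factorization: f(z) = (z + 3)·(z + 1)^2·(z + 4)^2.
Factor degrees with multiplicity: 1 + 1 + 1 + 1 + 1 = 5.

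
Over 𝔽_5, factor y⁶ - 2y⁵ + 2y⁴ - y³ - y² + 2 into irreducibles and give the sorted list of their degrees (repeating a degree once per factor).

Write f(y) = y⁶ - 2y⁵ + 2y⁴ - y³ - y² + 2.
Roots in 𝔽_5: f(0) = 2; f(1) = 1; f(2) = 2; f(3) = 1; f(4) = 2.
Complete factorization: f(y) = (y² + y + 2)·(y² + y + 1)^2.
Factor degrees with multiplicity: 2 + 2 + 2 = 6.

2, 2, 2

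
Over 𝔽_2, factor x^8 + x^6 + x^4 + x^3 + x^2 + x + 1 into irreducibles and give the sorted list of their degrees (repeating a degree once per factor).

8

Write h(x) = x^8 + x^6 + x^4 + x^3 + x^2 + x + 1.
Roots in 𝔽_2: h(0) = 1; h(1) = 1.
Complete factorization: h(x) = (x^8 + x^6 + x^4 + x^3 + x^2 + x + 1).
Factor degrees with multiplicity: 8 = 8.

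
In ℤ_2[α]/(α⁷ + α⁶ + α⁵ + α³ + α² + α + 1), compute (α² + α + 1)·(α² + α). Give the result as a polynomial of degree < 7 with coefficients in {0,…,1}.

α^4 + α

Multiply in ℤ_2[α]: (α² + α + 1)·(α² + α) = α⁴ + α.
Reduced: α⁴ + α.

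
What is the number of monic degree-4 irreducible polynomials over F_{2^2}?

60

x^(4^4) − x is the product of all monic irreducibles of degree dividing 4; Möbius inversion gives N = (1/4) Σ μ(4/d)·4^d.
Divisors of 4: 1, 2, 4; μ(4/d) for each: 0, -1, 1.
Σ = − 4^2 + 4^4 = 240.
N = 240/4 = 60.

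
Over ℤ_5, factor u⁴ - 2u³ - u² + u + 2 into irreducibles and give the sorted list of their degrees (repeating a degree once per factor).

1, 1, 2

Write h(u) = u⁴ - 2u³ - u² + u + 2.
Roots in ℤ_5: h(0) = 2; h(1) = 1; h(2) = 0 → root; h(3) = 3; h(4) = 3.
Linear factors from roots: (u - 2).
Complete factorization: h(u) = (u - 2)^2·(u² + 2u - 2).
Factor degrees with multiplicity: 1 + 1 + 2 = 4.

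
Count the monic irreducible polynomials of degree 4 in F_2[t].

By the necklace-counting formula, N_2(4) = (1/4) Σ_{d|4} μ(4/d)·2^d.
Divisors of 4: 1, 2, 4; μ(4/d) for each: 0, -1, 1.
Σ = − 2^2 + 2^4 = 12.
N = 12/4 = 3.

3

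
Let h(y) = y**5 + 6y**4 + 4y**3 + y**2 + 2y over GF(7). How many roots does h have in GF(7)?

Evaluate at each of the 7 elements of GF(7):
h(0) = 0 → root; h(1) = 0 → root; h(2) = 0 → root; h(3) = 5; h(4) = 5; h(5) = 4; h(6) = 0 → root.
Roots: {0, 1, 2, 6}.

4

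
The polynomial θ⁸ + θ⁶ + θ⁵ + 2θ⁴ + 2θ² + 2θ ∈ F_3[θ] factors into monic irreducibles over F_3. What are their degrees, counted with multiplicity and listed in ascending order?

Write h(θ) = θ⁸ + θ⁶ + θ⁵ + 2θ⁴ + 2θ² + 2θ.
Roots in F_3: h(0) = 0 → root; h(1) = 0 → root; h(2) = 0 → root.
Linear factors from roots: (θ), (θ + 2), (θ + 1).
Complete factorization: h(θ) = (θ)·(θ + 1)·(θ + 2)^2·(θ² + 1)·(θ² + θ + 2).
Factor degrees with multiplicity: 1 + 1 + 1 + 1 + 2 + 2 = 8.

1, 1, 1, 1, 2, 2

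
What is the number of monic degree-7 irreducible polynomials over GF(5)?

11160

The number of monic irreducibles of degree 7 over GF(5) is (1/7)·Σ_{d∣7} μ(7/d) 5^d.
Divisors of 7: 1, 7; μ(7/d) for each: -1, 1.
Σ = − 5^1 + 5^7 = 78120.
N = 78120/7 = 11160.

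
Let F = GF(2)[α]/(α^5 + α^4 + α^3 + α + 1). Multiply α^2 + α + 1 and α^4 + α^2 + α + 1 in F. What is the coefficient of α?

Multiply in GF(2)[α]: (α^2 + α + 1)·(α^4 + α^2 + α + 1) = α^6 + α^5 + α^2 + 1.
Reduce using α^5 ≡ α^4 + α^3 + α + 1 (mod α^5 + α^4 + α^3 + α + 1).
Reduced: α^4 + α + 1.

1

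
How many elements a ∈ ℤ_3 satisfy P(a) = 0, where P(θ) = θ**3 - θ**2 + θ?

2

Evaluate at each of the 3 elements of ℤ_3:
P(0) = 0 → root; P(1) = 1; P(2) = 0 → root.
Roots: {0, 2}.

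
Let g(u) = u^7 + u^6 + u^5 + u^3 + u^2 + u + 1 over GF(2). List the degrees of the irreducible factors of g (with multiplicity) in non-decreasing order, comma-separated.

7

Roots in GF(2): g(0) = 1; g(1) = 1.
Complete factorization: g(u) = (u^7 + u^6 + u^5 + u^3 + u^2 + u + 1).
Factor degrees with multiplicity: 7 = 7.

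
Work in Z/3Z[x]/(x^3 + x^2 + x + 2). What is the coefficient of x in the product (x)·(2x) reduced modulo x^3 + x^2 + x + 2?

0

Multiply in Z/3Z[x]: (x)·(2x) = 2x^2.
Reduced: 2x^2.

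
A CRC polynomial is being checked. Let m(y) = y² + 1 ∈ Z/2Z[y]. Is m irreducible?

No

Check for roots in Z/2Z: m(0) = 1; m(1) = 0 → root.
m(1) = 0, so (y − 1) divides m(y); m is reducible.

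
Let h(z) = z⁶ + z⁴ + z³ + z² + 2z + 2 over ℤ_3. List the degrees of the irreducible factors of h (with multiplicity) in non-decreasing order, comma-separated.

6

Roots in ℤ_3: h(0) = 2; h(1) = 2; h(2) = 2.
Complete factorization: h(z) = (z⁶ + z⁴ + z³ + z² + 2z + 2).
Factor degrees with multiplicity: 6 = 6.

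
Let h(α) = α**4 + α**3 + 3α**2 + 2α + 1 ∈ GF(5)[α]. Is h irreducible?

Yes

Check for roots in GF(5): h(0) = 1; h(1) = 3; h(2) = 1; h(3) = 2; h(4) = 2.
No roots, so no linear factors.
Degree-2 irreducible divisors: test the 10 monic irreducibles of degree 2 over GF(5).
None of them divide h (all give nonzero remainder).
No irreducible factor of degree ≤ 2 exists, so h is irreducible over GF(5).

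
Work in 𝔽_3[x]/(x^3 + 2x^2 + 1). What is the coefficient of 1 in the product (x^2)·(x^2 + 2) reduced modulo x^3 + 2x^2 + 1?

2

Multiply in 𝔽_3[x]: (x^2)·(x^2 + 2) = x^4 + 2x^2.
Reduce using x^3 ≡ x^2 + 2 (mod x^3 + 2x^2 + 1).
Reduced: 2x + 2.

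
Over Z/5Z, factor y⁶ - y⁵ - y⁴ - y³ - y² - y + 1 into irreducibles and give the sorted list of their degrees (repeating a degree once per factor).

3, 3

Write g(y) = y⁶ - y⁵ - y⁴ - y³ - y² - y + 1.
Roots in Z/5Z: g(0) = 1; g(1) = 2; g(2) = 3; g(3) = 2; g(4) = 3.
Complete factorization: g(y) = (y³ + y² - y - 2)·(y³ - 2y² + 2y + 2).
Factor degrees with multiplicity: 3 + 3 = 6.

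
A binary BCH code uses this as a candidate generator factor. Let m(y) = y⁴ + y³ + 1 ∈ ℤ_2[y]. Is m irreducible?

Yes

Check for roots in ℤ_2: m(0) = 1; m(1) = 1.
No roots, so no linear factors.
Monic irreducibles of degree 2 over GF(2): y² + y + 1.
None of them divide m (all give nonzero remainder).
No irreducible factor of degree ≤ 2 exists, so m is irreducible over GF(2).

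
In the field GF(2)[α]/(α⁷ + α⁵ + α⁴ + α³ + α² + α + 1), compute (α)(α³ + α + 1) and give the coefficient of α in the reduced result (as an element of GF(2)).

1

Multiply in GF(2)[α]: (α)·(α³ + α + 1) = α⁴ + α² + α.
Reduced: α⁴ + α² + α.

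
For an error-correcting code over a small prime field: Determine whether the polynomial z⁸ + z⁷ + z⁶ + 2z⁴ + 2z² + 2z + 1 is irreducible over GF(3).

Yes

Write h(z) = z⁸ + z⁷ + z⁶ + 2z⁴ + 2z² + 2z + 1.
Check for roots in GF(3): h(0) = 1; h(1) = 1; h(2) = 1.
No roots, so no linear factors.
Monic irreducibles of degree 2 over GF(3): z² + 1, z² + z + 2, z² + 2z + 2.
None of them divide h (all give nonzero remainder).
Degree-3 irreducible divisors: test the 8 monic irreducibles of degree 3 over GF(3).
None of them divide h (all give nonzero remainder).
Degree-4 irreducible divisors: test the 18 monic irreducibles of degree 4 over GF(3).
None of them divide h (all give nonzero remainder).
No irreducible factor of degree ≤ 4 exists, so h is irreducible over GF(3).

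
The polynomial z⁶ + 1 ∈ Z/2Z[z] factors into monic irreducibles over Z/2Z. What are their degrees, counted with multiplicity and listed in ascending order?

Write h(z) = z⁶ + 1.
Roots in Z/2Z: h(0) = 1; h(1) = 0 → root.
Linear factors from roots: (z + 1).
Complete factorization: h(z) = (z + 1)^2·(z² + z + 1)^2.
Factor degrees with multiplicity: 1 + 1 + 2 + 2 = 6.

1, 1, 2, 2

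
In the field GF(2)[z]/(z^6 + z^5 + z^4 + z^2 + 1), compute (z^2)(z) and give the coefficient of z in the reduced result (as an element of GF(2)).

0

Multiply in GF(2)[z]: (z^2)·(z) = z^3.
Reduced: z^3.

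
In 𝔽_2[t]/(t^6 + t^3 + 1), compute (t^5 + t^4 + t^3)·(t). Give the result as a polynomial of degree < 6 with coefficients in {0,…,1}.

t^5 + t^4 + t^3 + 1

Multiply in 𝔽_2[t]: (t^5 + t^4 + t^3)·(t) = t^6 + t^5 + t^4.
Reduce using t^6 ≡ t^3 + 1 (mod t^6 + t^3 + 1).
Reduced: t^5 + t^4 + t^3 + 1.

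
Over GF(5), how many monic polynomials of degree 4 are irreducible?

150

Gauss's count: N_{5}(4) = (1/4) Σ_{d|4} μ(4/d)·5^d.
Divisors of 4: 1, 2, 4; μ(4/d) for each: 0, -1, 1.
Σ = − 5^2 + 5^4 = 600.
N = 600/4 = 150.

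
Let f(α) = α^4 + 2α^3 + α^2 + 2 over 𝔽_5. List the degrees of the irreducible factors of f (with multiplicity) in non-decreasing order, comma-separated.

4

Roots in 𝔽_5: f(0) = 2; f(1) = 1; f(2) = 3; f(3) = 1; f(4) = 2.
Complete factorization: f(α) = (α^4 + 2α^3 + α^2 + 2).
Factor degrees with multiplicity: 4 = 4.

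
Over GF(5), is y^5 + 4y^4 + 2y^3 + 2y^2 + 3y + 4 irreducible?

No

Write g(y) = y^5 + 4y^4 + 2y^3 + 2y^2 + 3y + 4.
Check for roots in GF(5): g(0) = 4; g(1) = 1; g(2) = 0 → root; g(3) = 2; g(4) = 4.
g(2) = 0, so (y − 2) divides g(y); g is reducible.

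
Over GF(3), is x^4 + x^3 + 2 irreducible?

Write f(x) = x^4 + x^3 + 2.
Check for roots in GF(3): f(0) = 2; f(1) = 1; f(2) = 2.
No roots, so no linear factors.
Monic irreducibles of degree 2 over GF(3): x^2 + 1, x^2 + x + 2, x^2 + 2x + 2.
None of them divide f (all give nonzero remainder).
No irreducible factor of degree ≤ 2 exists, so f is irreducible over GF(3).

Yes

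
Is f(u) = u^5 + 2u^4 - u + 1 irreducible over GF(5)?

Check for roots in GF(5): f(0) = 1; f(1) = 3; f(2) = 3; f(3) = 3; f(4) = 3.
No roots, so no linear factors.
Degree-2 irreducible divisors: test the 10 monic irreducibles of degree 2 over GF(5).
u^2 + u + 1 divides f: f(u) = (u^2 + u + 1)·(u^3 + u^2 - 2u + 1).

No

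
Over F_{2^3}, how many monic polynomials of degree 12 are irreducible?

Gauss's count: N_{8}(12) = (1/12) Σ_{d|12} μ(12/d)·8^d.
Divisors of 12: 1, 2, 3, 4, 6, 12; μ(12/d) for each: 0, 1, 0, -1, -1, 1.
Σ = 8^2 − 8^4 − 8^6 + 8^12 = 68719210560.
N = 68719210560/12 = 5726600880.

5726600880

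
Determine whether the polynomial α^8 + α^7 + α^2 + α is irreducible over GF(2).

Write h(α) = α^8 + α^7 + α^2 + α.
Check for roots in GF(2): h(0) = 0 → root; h(1) = 0 → root.
h(0) = 0, so (α) divides h(α); h is reducible.

No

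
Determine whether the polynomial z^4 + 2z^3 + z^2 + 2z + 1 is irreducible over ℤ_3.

Yes

Write m(z) = z^4 + 2z^3 + z^2 + 2z + 1.
Check for roots in ℤ_3: m(0) = 1; m(1) = 1; m(2) = 2.
No roots, so no linear factors.
Monic irreducibles of degree 2 over GF(3): z^2 + 1, z^2 + z + 2, z^2 + 2z + 2.
None of them divide m (all give nonzero remainder).
No irreducible factor of degree ≤ 2 exists, so m is irreducible over GF(3).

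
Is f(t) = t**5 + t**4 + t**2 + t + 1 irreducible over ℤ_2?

Check for roots in ℤ_2: f(0) = 1; f(1) = 1.
No roots, so no linear factors.
Monic irreducibles of degree 2 over GF(2): t**2 + t + 1.
None of them divide f (all give nonzero remainder).
No irreducible factor of degree ≤ 2 exists, so f is irreducible over GF(2).

Yes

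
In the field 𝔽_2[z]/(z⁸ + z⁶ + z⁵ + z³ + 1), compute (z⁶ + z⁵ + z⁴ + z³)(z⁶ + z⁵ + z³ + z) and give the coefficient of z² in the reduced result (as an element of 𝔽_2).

Multiply in 𝔽_2[z]: (z⁶ + z⁵ + z⁴ + z³)·(z⁶ + z⁵ + z³ + z) = z¹² + z⁹ + z⁵ + z⁴.
Reduce using z⁸ ≡ z⁶ + z⁵ + z³ + 1 (mod z⁸ + z⁶ + z⁵ + z³ + 1).
Reduced: z⁶ + z⁵ + z³ + z² + 1.

1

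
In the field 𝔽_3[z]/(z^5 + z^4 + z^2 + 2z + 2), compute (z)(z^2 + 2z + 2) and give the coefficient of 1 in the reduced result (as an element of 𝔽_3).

0

Multiply in 𝔽_3[z]: (z)·(z^2 + 2z + 2) = z^3 + 2z^2 + 2z.
Reduced: z^3 + 2z^2 + 2z.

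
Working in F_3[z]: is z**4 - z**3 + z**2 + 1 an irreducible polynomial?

Yes

Write h(z) = z**4 - z**3 + z**2 + 1.
Check for roots in F_3: h(0) = 1; h(1) = 2; h(2) = 1.
No roots, so no linear factors.
Monic irreducibles of degree 2 over GF(3): z**2 + 1, z**2 + z - 1, z**2 - z - 1.
None of them divide h (all give nonzero remainder).
No irreducible factor of degree ≤ 2 exists, so h is irreducible over GF(3).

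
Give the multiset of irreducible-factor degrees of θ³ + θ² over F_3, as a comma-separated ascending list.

Write g(θ) = θ³ + θ².
Roots in F_3: g(0) = 0 → root; g(1) = 2; g(2) = 0 → root.
Linear factors from roots: (θ), (θ + 1).
Complete factorization: g(θ) = (θ + 1)·(θ)^2.
Factor degrees with multiplicity: 1 + 1 + 1 = 3.

1, 1, 1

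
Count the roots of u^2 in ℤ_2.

1

Write f(u) = u^2.
Evaluate at each of the 2 elements of ℤ_2:
f(0) = 0 → root; f(1) = 1.
Roots: {0}.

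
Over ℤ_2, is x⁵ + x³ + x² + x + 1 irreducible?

Write h(x) = x⁵ + x³ + x² + x + 1.
Check for roots in ℤ_2: h(0) = 1; h(1) = 1.
No roots, so no linear factors.
Monic irreducibles of degree 2 over GF(2): x² + x + 1.
None of them divide h (all give nonzero remainder).
No irreducible factor of degree ≤ 2 exists, so h is irreducible over GF(2).

Yes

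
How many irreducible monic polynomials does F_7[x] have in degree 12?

1153430600

The number of monic irreducibles of degree 12 over GF(7) is (1/12)·Σ_{d∣12} μ(12/d) 7^d.
Divisors of 12: 1, 2, 3, 4, 6, 12; μ(12/d) for each: 0, 1, 0, -1, -1, 1.
Σ = 7^2 − 7^4 − 7^6 + 7^12 = 13841167200.
N = 13841167200/12 = 1153430600.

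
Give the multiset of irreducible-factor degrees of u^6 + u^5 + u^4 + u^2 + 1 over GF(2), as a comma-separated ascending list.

6

Write f(u) = u^6 + u^5 + u^4 + u^2 + 1.
Roots in GF(2): f(0) = 1; f(1) = 1.
Complete factorization: f(u) = (u^6 + u^5 + u^4 + u^2 + 1).
Factor degrees with multiplicity: 6 = 6.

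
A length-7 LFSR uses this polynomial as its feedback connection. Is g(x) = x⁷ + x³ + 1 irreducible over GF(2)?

Yes

Check for roots in GF(2): g(0) = 1; g(1) = 1.
No roots, so no linear factors.
Monic irreducibles of degree 2 over GF(2): x² + x + 1.
None of them divide g (all give nonzero remainder).
Monic irreducibles of degree 3 over GF(2): x³ + x + 1, x³ + x² + 1.
None of them divide g (all give nonzero remainder).
No irreducible factor of degree ≤ 3 exists, so g is irreducible over GF(2).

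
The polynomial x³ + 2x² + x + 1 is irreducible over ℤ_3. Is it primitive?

Yes

Write f(x) = x³ + 2x² + x + 1.
|GF(3^3)^×| = 3^3 − 1 = 26. Prime factorization: 26 = 2·13.
f is primitive ⇔ x has order 26 in GF(3)[x]/(f), i.e. x^(26/q) ≠ 1 for each prime q | 26.
x^(13) mod f = 2.
x^(2) mod f = x².
None equal 1, so x has full order 26; f is primitive.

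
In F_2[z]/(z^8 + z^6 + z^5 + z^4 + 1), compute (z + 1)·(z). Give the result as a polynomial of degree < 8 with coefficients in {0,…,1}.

z^2 + z

Multiply in F_2[z]: (z + 1)·(z) = z^2 + z.
Reduced: z^2 + z.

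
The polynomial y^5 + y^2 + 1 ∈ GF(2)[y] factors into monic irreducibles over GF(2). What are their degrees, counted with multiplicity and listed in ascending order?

5

Write g(y) = y^5 + y^2 + 1.
Roots in GF(2): g(0) = 1; g(1) = 1.
Complete factorization: g(y) = (y^5 + y^2 + 1).
Factor degrees with multiplicity: 5 = 5.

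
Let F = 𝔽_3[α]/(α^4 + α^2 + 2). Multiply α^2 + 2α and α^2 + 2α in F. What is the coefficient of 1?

1

Multiply in 𝔽_3[α]: (α^2 + 2α)·(α^2 + 2α) = α^4 + α^3 + α^2.
Reduce using α^4 ≡ 2α^2 + 1 (mod α^4 + α^2 + 2).
Reduced: α^3 + 1.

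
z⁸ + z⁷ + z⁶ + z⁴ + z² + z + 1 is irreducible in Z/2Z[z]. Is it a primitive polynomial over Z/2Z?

No

Write f(z) = z⁸ + z⁷ + z⁶ + z⁴ + z² + z + 1.
|GF(2^8)^×| = 2^8 − 1 = 255. Prime factorization: 255 = 3·5·17.
f is primitive ⇔ z has order 255 in GF(2)[z]/(f), i.e. z^(255/q) ≠ 1 for each prime q | 255.
z^(85) mod f = 1
z^(51) mod f = 1
z^(15) mod f = z⁷ + z⁴ + z³ + z² + z.
Since z^(85) = 1, the order of z divides 85 < 255; not primitive.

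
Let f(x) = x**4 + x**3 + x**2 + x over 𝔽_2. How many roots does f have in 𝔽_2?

2

Evaluate at each of the 2 elements of 𝔽_2:
f(0) = 0 → root; f(1) = 0 → root.
Roots: {0, 1}.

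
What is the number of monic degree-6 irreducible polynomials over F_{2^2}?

The number of monic irreducibles of degree 6 over GF(4) is (1/6)·Σ_{d∣6} μ(6/d) 4^d.
Divisors of 6: 1, 2, 3, 6; μ(6/d) for each: 1, -1, -1, 1.
Σ = 4^1 − 4^2 − 4^3 + 4^6 = 4020.
N = 4020/6 = 670.

670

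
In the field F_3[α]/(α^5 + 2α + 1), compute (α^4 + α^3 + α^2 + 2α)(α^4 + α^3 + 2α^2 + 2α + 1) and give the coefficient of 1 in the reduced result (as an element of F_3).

2

Multiply in F_3[α]: (α^4 + α^3 + α^2 + 2α)·(α^4 + α^3 + 2α^2 + 2α + 1) = α^8 + 2α^7 + α^6 + α^5 + α^4 + α^3 + 2α^2 + 2α.
Reduce using α^5 ≡ α + 2 (mod α^5 + 2α + 1).
Reduced: 2α^4 + 2α^3 + α^2 + 2α + 2.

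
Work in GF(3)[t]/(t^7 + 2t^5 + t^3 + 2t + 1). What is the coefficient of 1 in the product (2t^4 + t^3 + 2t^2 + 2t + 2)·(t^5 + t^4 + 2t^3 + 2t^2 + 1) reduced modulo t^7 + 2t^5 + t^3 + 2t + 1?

Multiply in GF(3)[t]: (2t^4 + t^3 + 2t^2 + 2t + 2)·(t^5 + t^4 + 2t^3 + 2t^2 + 1) = 2t^9 + t^7 + t^6 + t^5 + 2t + 2.
Reduce using t^7 ≡ t^5 + 2t^3 + t + 2 (mod t^7 + 2t^5 + t^3 + 2t + 1).
Reduced: t^6 + 2t^5 + 2t^3 + t^2 + 2t + 2.

2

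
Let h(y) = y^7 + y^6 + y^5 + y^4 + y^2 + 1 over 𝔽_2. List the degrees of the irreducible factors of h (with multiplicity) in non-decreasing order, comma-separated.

1, 1, 2, 3

Roots in 𝔽_2: h(0) = 1; h(1) = 0 → root.
Linear factors from roots: (y + 1).
Complete factorization: h(y) = (y + 1)^2·(y^2 + y + 1)·(y^3 + y + 1).
Factor degrees with multiplicity: 1 + 1 + 2 + 3 = 7.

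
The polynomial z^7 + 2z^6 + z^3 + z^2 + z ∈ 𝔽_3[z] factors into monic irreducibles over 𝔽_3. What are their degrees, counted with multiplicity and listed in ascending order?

1, 1, 1, 1, 3

Write h(z) = z^7 + 2z^6 + z^3 + z^2 + z.
Roots in 𝔽_3: h(0) = 0 → root; h(1) = 0 → root; h(2) = 0 → root.
Linear factors from roots: (z), (z + 2), (z + 1).
Complete factorization: h(z) = (z)·(z + 2)·(z + 1)^2·(z^3 + z^2 + 2).
Factor degrees with multiplicity: 1 + 1 + 1 + 1 + 3 = 7.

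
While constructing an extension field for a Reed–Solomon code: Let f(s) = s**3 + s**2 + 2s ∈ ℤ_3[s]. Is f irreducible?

No

Check for roots in ℤ_3: f(0) = 0 → root; f(1) = 1; f(2) = 1.
f(0) = 0, so (s) divides f(s); f is reducible.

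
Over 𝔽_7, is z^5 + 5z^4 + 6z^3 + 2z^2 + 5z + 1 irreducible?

Yes

Write f(z) = z^5 + 5z^4 + 6z^3 + 2z^2 + 5z + 1.
Check for roots in 𝔽_7: f(0) = 1; f(1) = 6; f(2) = 4; f(3) = 4; f(4) = 4; f(5) = 6; f(6) = 3.
No roots, so no linear factors.
Degree-2 irreducible divisors: test the 21 monic irreducibles of degree 2 over GF(7).
None of them divide f (all give nonzero remainder).
No irreducible factor of degree ≤ 2 exists, so f is irreducible over GF(7).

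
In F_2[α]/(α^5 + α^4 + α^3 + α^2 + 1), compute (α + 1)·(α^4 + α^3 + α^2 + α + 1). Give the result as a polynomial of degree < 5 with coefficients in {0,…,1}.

Multiply in F_2[α]: (α + 1)·(α^4 + α^3 + α^2 + α + 1) = α^5 + 1.
Reduce using α^5 ≡ α^4 + α^3 + α^2 + 1 (mod α^5 + α^4 + α^3 + α^2 + 1).
Reduced: α^4 + α^3 + α^2.

α^4 + α^3 + α^2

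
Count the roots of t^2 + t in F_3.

Write f(t) = t^2 + t.
Evaluate at each of the 3 elements of F_3:
f(0) = 0 → root; f(1) = 2; f(2) = 0 → root.
Roots: {0, 2}.

2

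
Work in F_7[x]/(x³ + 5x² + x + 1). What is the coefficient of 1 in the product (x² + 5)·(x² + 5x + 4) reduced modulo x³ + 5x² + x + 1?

Multiply in F_7[x]: (x² + 5)·(x² + 5x + 4) = x⁴ + 5x³ + 2x² + 4x + 6.
Reduce using x³ ≡ 2x² + 6x + 6 (mod x³ + 5x² + x + 1).
Reduced: x² + 3x + 6.

6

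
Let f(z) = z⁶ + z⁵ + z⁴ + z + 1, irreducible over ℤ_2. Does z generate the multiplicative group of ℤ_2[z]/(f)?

Yes

|GF(2^6)^×| = 2^6 − 1 = 63. Prime factorization: 63 = 3^2·7.
f is primitive ⇔ z has order 63 in GF(2)[z]/(f), i.e. z^(63/q) ≠ 1 for each prime q | 63.
z^(21) mod f = z⁴ + z³ + 1.
z^(9) mod f = z⁵ + z² + z + 1.
None equal 1, so z has full order 63; f is primitive.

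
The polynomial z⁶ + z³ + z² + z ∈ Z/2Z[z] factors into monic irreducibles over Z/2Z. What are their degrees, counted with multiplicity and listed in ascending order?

Write h(z) = z⁶ + z³ + z² + z.
Roots in Z/2Z: h(0) = 0 → root; h(1) = 0 → root.
Linear factors from roots: (z), (z + 1).
Complete factorization: h(z) = (z)·(z + 1)^2·(z³ + z + 1).
Factor degrees with multiplicity: 1 + 1 + 1 + 3 = 6.

1, 1, 1, 3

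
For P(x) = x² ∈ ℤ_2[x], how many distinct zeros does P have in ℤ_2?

1

Evaluate at each of the 2 elements of ℤ_2:
P(0) = 0 → root; P(1) = 1.
Roots: {0}.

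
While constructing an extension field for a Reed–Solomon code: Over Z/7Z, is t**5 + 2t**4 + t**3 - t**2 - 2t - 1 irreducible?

No

Write P(t) = t**5 + 2t**4 + t**3 - t**2 - 2t - 1.
Check for roots in Z/7Z: P(0) = 6; P(1) = 0 → root; P(2) = 0 → root; P(3) = 3; P(4) = 0 → root; P(5) = 5; P(6) = 0 → root.
P(1) = 0, so (t − 1) divides P(t); P is reducible.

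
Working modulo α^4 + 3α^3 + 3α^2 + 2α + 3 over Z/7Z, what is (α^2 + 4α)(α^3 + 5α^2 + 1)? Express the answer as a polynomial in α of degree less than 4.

6α^3 + 2α^2 + 3α + 3

Multiply in Z/7Z[α]: (α^2 + 4α)·(α^3 + 5α^2 + 1) = α^5 + 2α^4 + 6α^3 + α^2 + 4α.
Reduce using α^4 ≡ 4α^3 + 4α^2 + 5α + 4 (mod α^4 + 3α^3 + 3α^2 + 2α + 3).
Reduced: 6α^3 + 2α^2 + 3α + 3.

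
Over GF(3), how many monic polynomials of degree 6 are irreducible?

By the necklace-counting formula, N_3(6) = (1/6) Σ_{d|6} μ(6/d)·3^d.
Divisors of 6: 1, 2, 3, 6; μ(6/d) for each: 1, -1, -1, 1.
Σ = 3^1 − 3^2 − 3^3 + 3^6 = 696.
N = 696/6 = 116.

116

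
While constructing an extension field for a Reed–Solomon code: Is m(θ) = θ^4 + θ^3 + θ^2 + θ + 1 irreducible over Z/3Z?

Check for roots in Z/3Z: m(0) = 1; m(1) = 2; m(2) = 1.
No roots, so no linear factors.
Monic irreducibles of degree 2 over GF(3): θ^2 + 1, θ^2 + θ - 1, θ^2 - θ - 1.
None of them divide m (all give nonzero remainder).
No irreducible factor of degree ≤ 2 exists, so m is irreducible over GF(3).

Yes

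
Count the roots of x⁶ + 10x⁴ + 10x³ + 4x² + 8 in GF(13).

Write f(x) = x⁶ + 10x⁴ + 10x³ + 4x² + 8.
Evaluate at each of the 13 elements of GF(13):
f(0) = 8; f(1) = 7; f(2) = 3; f(3) = 7; f(4) = 10; f(5) = 2; f(6) = 9; f(7) = 5; f(8) = 11; f(9) = 4; f(10) = 0 → root; f(11) = 12; f(12) = 0 → root.
Roots: {10, 12}.

2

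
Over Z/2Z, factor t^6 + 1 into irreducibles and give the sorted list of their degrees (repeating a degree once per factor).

1, 1, 2, 2

Write h(t) = t^6 + 1.
Roots in Z/2Z: h(0) = 1; h(1) = 0 → root.
Linear factors from roots: (t + 1).
Complete factorization: h(t) = (t + 1)^2·(t^2 + t + 1)^2.
Factor degrees with multiplicity: 1 + 1 + 2 + 2 = 6.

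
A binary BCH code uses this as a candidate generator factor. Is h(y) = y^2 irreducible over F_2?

Check for roots in F_2: h(0) = 0 → root; h(1) = 1.
h(0) = 0, so (y) divides h(y); h is reducible.

No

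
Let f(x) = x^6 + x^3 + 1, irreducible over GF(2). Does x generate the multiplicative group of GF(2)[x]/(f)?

|GF(2^6)^×| = 2^6 − 1 = 63. Prime factorization: 63 = 3^2·7.
f is primitive ⇔ x has order 63 in GF(2)[x]/(f), i.e. x^(63/q) ≠ 1 for each prime q | 63.
x^(21) mod f = x^3.
x^(9) mod f = 1
Since x^(9) = 1, the order of x divides 9 < 63; not primitive.

No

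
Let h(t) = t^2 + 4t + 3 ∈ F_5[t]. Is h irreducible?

Check for roots in F_5: h(0) = 3; h(1) = 3; h(2) = 0 → root; h(3) = 4; h(4) = 0 → root.
h(2) = 0, so (t − 2) divides h(t); h is reducible.

No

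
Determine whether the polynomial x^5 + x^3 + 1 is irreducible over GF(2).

Write h(x) = x^5 + x^3 + 1.
Check for roots in GF(2): h(0) = 1; h(1) = 1.
No roots, so no linear factors.
Monic irreducibles of degree 2 over GF(2): x^2 + x + 1.
None of them divide h (all give nonzero remainder).
No irreducible factor of degree ≤ 2 exists, so h is irreducible over GF(2).

Yes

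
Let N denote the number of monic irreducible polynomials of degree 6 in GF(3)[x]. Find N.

116

x^(3^6) − x is the product of all monic irreducibles of degree dividing 6; Möbius inversion gives N = (1/6) Σ μ(6/d)·3^d.
Divisors of 6: 1, 2, 3, 6; μ(6/d) for each: 1, -1, -1, 1.
Σ = 3^1 − 3^2 − 3^3 + 3^6 = 696.
N = 696/6 = 116.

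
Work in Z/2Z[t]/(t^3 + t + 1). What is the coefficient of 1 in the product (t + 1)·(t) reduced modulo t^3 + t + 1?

0

Multiply in Z/2Z[t]: (t + 1)·(t) = t^2 + t.
Reduced: t^2 + t.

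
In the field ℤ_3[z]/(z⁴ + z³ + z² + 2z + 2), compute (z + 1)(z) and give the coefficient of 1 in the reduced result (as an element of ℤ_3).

0

Multiply in ℤ_3[z]: (z + 1)·(z) = z² + z.
Reduced: z² + z.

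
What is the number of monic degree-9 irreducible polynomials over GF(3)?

2184

Gauss's count: N_{3}(9) = (1/9) Σ_{d|9} μ(9/d)·3^d.
Divisors of 9: 1, 3, 9; μ(9/d) for each: 0, -1, 1.
Σ = − 3^3 + 3^9 = 19656.
N = 19656/9 = 2184.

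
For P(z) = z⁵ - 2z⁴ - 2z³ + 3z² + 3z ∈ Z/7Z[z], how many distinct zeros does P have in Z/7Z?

3

Evaluate at each of the 7 elements of Z/7Z:
P(0) = 0 → root; P(1) = 3; P(2) = 2; P(3) = 0 → root; P(4) = 3; P(5) = 0 → root; P(6) = 6.
Roots: {0, 3, 5}.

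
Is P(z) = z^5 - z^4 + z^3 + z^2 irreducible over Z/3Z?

No

Check for roots in Z/3Z: P(0) = 0 → root; P(1) = 2; P(2) = 1.
P(0) = 0, so (z) divides P(z); P is reducible.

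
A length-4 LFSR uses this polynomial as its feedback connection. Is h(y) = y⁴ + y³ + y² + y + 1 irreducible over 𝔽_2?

Yes

Check for roots in 𝔽_2: h(0) = 1; h(1) = 1.
No roots, so no linear factors.
Monic irreducibles of degree 2 over GF(2): y² + y + 1.
None of them divide h (all give nonzero remainder).
No irreducible factor of degree ≤ 2 exists, so h is irreducible over GF(2).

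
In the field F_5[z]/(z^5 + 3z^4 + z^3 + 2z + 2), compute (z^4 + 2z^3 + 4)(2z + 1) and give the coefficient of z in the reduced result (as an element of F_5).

Multiply in F_5[z]: (z^4 + 2z^3 + 4)·(2z + 1) = 2z^5 + 2z^3 + 3z + 4.
Reduce using z^5 ≡ 2z^4 + 4z^3 + 3z + 3 (mod z^5 + 3z^4 + z^3 + 2z + 2).
Reduced: 4z^4 + 4z.

4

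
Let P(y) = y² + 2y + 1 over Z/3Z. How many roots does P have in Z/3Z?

Evaluate at each of the 3 elements of Z/3Z:
P(0) = 1; P(1) = 1; P(2) = 0 → root.
Roots: {2}.

1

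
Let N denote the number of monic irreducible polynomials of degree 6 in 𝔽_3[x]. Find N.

116

Gauss's count: N_{3}(6) = (1/6) Σ_{d|6} μ(6/d)·3^d.
Divisors of 6: 1, 2, 3, 6; μ(6/d) for each: 1, -1, -1, 1.
Σ = 3^1 − 3^2 − 3^3 + 3^6 = 696.
N = 696/6 = 116.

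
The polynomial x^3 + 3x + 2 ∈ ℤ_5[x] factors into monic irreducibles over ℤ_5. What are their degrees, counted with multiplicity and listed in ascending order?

Write h(x) = x^3 + 3x + 2.
Roots in ℤ_5: h(0) = 2; h(1) = 1; h(2) = 1; h(3) = 3; h(4) = 3.
Complete factorization: h(x) = (x^3 + 3x + 2).
Factor degrees with multiplicity: 3 = 3.

3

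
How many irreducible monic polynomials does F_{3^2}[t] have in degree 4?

1620

The number of monic irreducibles of degree 4 over GF(9) is (1/4)·Σ_{d∣4} μ(4/d) 9^d.
Divisors of 4: 1, 2, 4; μ(4/d) for each: 0, -1, 1.
Σ = − 9^2 + 9^4 = 6480.
N = 6480/4 = 1620.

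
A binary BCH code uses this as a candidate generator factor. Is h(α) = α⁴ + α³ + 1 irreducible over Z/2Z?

Check for roots in Z/2Z: h(0) = 1; h(1) = 1.
No roots, so no linear factors.
Monic irreducibles of degree 2 over GF(2): α² + α + 1.
None of them divide h (all give nonzero remainder).
No irreducible factor of degree ≤ 2 exists, so h is irreducible over GF(2).

Yes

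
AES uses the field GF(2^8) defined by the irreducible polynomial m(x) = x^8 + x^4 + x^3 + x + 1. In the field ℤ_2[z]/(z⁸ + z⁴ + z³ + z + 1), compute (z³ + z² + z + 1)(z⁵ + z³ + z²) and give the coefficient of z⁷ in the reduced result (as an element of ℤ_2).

Multiply in ℤ_2[z]: (z³ + z² + z + 1)·(z⁵ + z³ + z²) = z⁸ + z⁷ + z⁵ + z².
Reduce using z⁸ ≡ z⁴ + z³ + z + 1 (mod z⁸ + z⁴ + z³ + z + 1).
Reduced: z⁷ + z⁵ + z⁴ + z³ + z² + z + 1.

1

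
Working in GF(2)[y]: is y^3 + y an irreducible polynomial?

No

Write f(y) = y^3 + y.
Check for roots in GF(2): f(0) = 0 → root; f(1) = 0 → root.
f(0) = 0, so (y) divides f(y); f is reducible.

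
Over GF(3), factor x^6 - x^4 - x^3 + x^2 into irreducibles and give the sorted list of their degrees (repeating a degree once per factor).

1, 1, 1, 3

Write g(x) = x^6 - x^4 - x^3 + x^2.
Roots in GF(3): g(0) = 0 → root; g(1) = 0 → root; g(2) = 2.
Linear factors from roots: (x), (x - 1).
Complete factorization: g(x) = (x - 1)·(x)^2·(x^3 + x^2 - 1).
Factor degrees with multiplicity: 1 + 1 + 1 + 3 = 6.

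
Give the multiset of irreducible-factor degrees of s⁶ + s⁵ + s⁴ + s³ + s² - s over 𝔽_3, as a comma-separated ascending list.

Write g(s) = s⁶ + s⁵ + s⁴ + s³ + s² - s.
Roots in 𝔽_3: g(0) = 0 → root; g(1) = 1; g(2) = 2.
Linear factors from roots: (s).
Complete factorization: g(s) = (s)·(s² - s - 1)·(s³ - s² + s + 1).
Factor degrees with multiplicity: 1 + 2 + 3 = 6.

1, 2, 3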